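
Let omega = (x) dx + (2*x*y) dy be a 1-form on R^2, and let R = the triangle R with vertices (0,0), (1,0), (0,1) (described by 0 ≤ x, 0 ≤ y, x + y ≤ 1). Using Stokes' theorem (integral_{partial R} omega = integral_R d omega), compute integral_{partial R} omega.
integral_(partial R) omega = 1/3

Stokes: integral_partial_R omega = integral_R d omega with d omega = (∂Q/∂x - ∂P/∂y) dx ∧ dy.
  ∂Q/∂x = 2*y
  ∂P/∂y = 0
  integrand = ∂Q/∂x - ∂P/∂y = 2*y.
Integrating over R: integral_0^1 integral_0^{1-x} (2*y) dy dx = 1/3.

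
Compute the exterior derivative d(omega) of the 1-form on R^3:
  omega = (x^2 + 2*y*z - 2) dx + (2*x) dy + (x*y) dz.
d(omega) = (2 - 2*z) dx ∧ dy + (-y) dx ∧ dz + (x) dy ∧ dz

For a 1-form omega = sum_i f_i dx_i, the exterior derivative is
  d(omega) = sum_{i < j} (∂f_j/∂x_i - ∂f_i/∂x_j) dx_i ∧ dx_j.
  coefficient of dx ∧ dy: ∂f_2/∂x - ∂f_1/∂y = ∂(2*x)/∂x - ∂(x^2 + 2*y*z - 2)/∂y = 2 - 2*z
  coefficient of dx ∧ dz: ∂f_3/∂x - ∂f_1/∂z = ∂(x*y)/∂x - ∂(x^2 + 2*y*z - 2)/∂z = -y
  coefficient of dy ∧ dz: ∂f_3/∂y - ∂f_2/∂z = ∂(x*y)/∂y - ∂(2*x)/∂z = x
Assembling: d(omega) = (2 - 2*z) dx ∧ dy + (-y) dx ∧ dz + (x) dy ∧ dz.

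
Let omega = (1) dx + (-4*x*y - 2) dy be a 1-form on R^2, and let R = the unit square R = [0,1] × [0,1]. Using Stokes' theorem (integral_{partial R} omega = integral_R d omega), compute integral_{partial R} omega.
integral_(partial R) omega = -2

Stokes: integral_partial_R omega = integral_R d omega with d omega = (∂Q/∂x - ∂P/∂y) dx ∧ dy.
  ∂Q/∂x = -4*y
  ∂P/∂y = 0
  integrand = ∂Q/∂x - ∂P/∂y = -4*y.
Integrating over R: integral_0^1 integral_0^1 (-4*y) dx dy = -2.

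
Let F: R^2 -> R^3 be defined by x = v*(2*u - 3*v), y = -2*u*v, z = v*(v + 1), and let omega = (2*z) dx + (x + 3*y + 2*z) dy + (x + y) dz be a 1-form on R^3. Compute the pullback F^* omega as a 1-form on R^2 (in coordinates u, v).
F^* omega = (v^2*(8*u + 6*v)) du + (v*(8*u^2 + 6*u*v - 18*v^2 - 15*v)) dv

Using F^*(f dg) = (f ∘ F) d(g ∘ F), substitute each coordinate x_i by F_i(u, v) in f_i, and replace dx_i by d F_i = (∂F_i/∂u) du + (∂F_i/∂v) dv.
  For the x component: f_1(F) = 2*v*(v + 1); d F_1 = (2*v) du + (2*u - 6*v) dv
  For the y component: f_2(F) = v*(-4*u - v + 2); d F_2 = (-2*v) du + (-2*u) dv
  For the z component: f_3(F) = -3*v^2; d F_3 = (0) du + (2*v + 1) dv
Combining and collecting du, dv coefficients:
  coeff of du: v^2*(8*u + 6*v)
  coeff of dv: v*(8*u^2 + 6*u*v - 18*v^2 - 15*v)
F^* omega = (v^2*(8*u + 6*v)) du + (v*(8*u^2 + 6*u*v - 18*v^2 - 15*v)) dv.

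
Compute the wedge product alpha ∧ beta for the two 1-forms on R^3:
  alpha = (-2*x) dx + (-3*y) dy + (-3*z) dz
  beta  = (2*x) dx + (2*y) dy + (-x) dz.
alpha ∧ beta = (2*x*y) dx ∧ dy + (2*x*(x + 3*z)) dx ∧ dz + (3*y*(x + 2*z)) dy ∧ dz

Distribute the wedge, using dx_i ∧ dx_j = -dx_j ∧ dx_i and dx_i ∧ dx_i = 0. For each pair (i, j) with i < j, the coefficient of dx_i ∧ dx_j in alpha ∧ beta is (alpha_i * beta_j - alpha_j * beta_i). Collecting: alpha ∧ beta = (2*x*y) dx ∧ dy + (2*x*(x + 3*z)) dx ∧ dz + (3*y*(x + 2*z)) dy ∧ dz.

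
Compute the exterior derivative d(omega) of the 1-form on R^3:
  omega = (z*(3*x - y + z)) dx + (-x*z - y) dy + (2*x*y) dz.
d(omega) = (-3*x + 3*y - 2*z) dx ∧ dz + (3*x) dy ∧ dz

For a 1-form omega = sum_i f_i dx_i, the exterior derivative is
  d(omega) = sum_{i < j} (∂f_j/∂x_i - ∂f_i/∂x_j) dx_i ∧ dx_j.
  coefficient of dx ∧ dz: ∂f_3/∂x - ∂f_1/∂z = ∂(2*x*y)/∂x - ∂(z*(3*x - y + z))/∂z = -3*x + 3*y - 2*z
  coefficient of dy ∧ dz: ∂f_3/∂y - ∂f_2/∂z = ∂(2*x*y)/∂y - ∂(-x*z - y)/∂z = 3*x
Assembling: d(omega) = (-3*x + 3*y - 2*z) dx ∧ dz + (3*x) dy ∧ dz.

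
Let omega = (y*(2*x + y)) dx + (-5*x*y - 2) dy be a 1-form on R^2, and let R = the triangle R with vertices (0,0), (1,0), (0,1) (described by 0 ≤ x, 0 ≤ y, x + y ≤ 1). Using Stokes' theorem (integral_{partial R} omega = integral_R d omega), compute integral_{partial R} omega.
integral_(partial R) omega = -3/2

Stokes: integral_partial_R omega = integral_R d omega with d omega = (∂Q/∂x - ∂P/∂y) dx ∧ dy.
  ∂Q/∂x = -5*y
  ∂P/∂y = 2*x + 2*y
  integrand = ∂Q/∂x - ∂P/∂y = -2*x - 7*y.
Integrating over R: integral_0^1 integral_0^{1-x} (-2*x - 7*y) dy dx = -3/2.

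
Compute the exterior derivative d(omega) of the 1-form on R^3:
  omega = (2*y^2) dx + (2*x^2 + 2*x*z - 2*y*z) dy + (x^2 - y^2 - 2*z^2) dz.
d(omega) = (4*x - 4*y + 2*z) dx ∧ dy + (2*x) dx ∧ dz + (-2*x) dy ∧ dz

For a 1-form omega = sum_i f_i dx_i, the exterior derivative is
  d(omega) = sum_{i < j} (∂f_j/∂x_i - ∂f_i/∂x_j) dx_i ∧ dx_j.
  coefficient of dx ∧ dy: ∂f_2/∂x - ∂f_1/∂y = ∂(2*x^2 + 2*x*z - 2*y*z)/∂x - ∂(2*y^2)/∂y = 4*x - 4*y + 2*z
  coefficient of dx ∧ dz: ∂f_3/∂x - ∂f_1/∂z = ∂(x^2 - y^2 - 2*z^2)/∂x - ∂(2*y^2)/∂z = 2*x
  coefficient of dy ∧ dz: ∂f_3/∂y - ∂f_2/∂z = ∂(x^2 - y^2 - 2*z^2)/∂y - ∂(2*x^2 + 2*x*z - 2*y*z)/∂z = -2*x
Assembling: d(omega) = (4*x - 4*y + 2*z) dx ∧ dy + (2*x) dx ∧ dz + (-2*x) dy ∧ dz.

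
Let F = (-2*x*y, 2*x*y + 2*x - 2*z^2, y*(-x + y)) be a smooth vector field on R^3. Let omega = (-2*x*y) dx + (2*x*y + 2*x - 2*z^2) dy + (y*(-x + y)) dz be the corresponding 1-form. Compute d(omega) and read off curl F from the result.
d(omega) = (-x + 2*y + 4*z) dy ∧ dz + (y) dz ∧ dx + (2*x + 2*y + 2) dx ∧ dy; curl F = (-x + 2*y + 4*z, y, 2*x + 2*y + 2)

d omega = sum_{i<j} (∂f_j/∂x_i - ∂f_i/∂x_j) dx_i ∧ dx_j. Under the identification (dy ∧ dz, dz ∧ dx, dx ∧ dy) ↔ (e_x, e_y, e_z), the coefficients are exactly the components of curl F. Compute:
  ∂R/∂y - ∂Q/∂z = (-x + 2*y) - (-4*z) = -x + 2*y + 4*z
  ∂P/∂z - ∂R/∂x = (0) - (-y) = y
  ∂Q/∂x - ∂P/∂y = (2*y + 2) - (-2*x) = 2*x + 2*y + 2.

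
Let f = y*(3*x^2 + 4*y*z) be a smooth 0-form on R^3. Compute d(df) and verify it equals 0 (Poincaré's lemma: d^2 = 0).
d(df) = 0

Step 1: df = sum_i (∂f/∂x_i) dx_i = (6*x*y) dx + (3*x^2 + 8*y*z) dy + (4*y^2) dz.
Step 2: Apply d again. Using the 1-form formula, the coefficient of dx ∧ dy in d(df) is ∂^2 f/∂x ∂y - ∂^2 f/∂y ∂x = (6*x) - (6*x) = 0 (equality of mixed partials for smooth f).
Similarly for dx ∧ dz and dy ∧ dz — all coefficients vanish. So d(df) = 0.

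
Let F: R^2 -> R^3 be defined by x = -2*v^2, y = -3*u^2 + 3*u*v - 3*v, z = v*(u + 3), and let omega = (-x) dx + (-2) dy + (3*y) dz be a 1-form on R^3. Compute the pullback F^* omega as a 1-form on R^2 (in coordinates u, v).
F^* omega = (-9*u^2*v + 9*u*v^2 + 12*u - 9*v^2 - 6*v) du + (-9*u^3 + 9*u^2*v - 27*u^2 + 18*u*v - 6*u - 8*v^3 - 27*v + 6) dv

Using F^*(f dg) = (f ∘ F) d(g ∘ F), substitute each coordinate x_i by F_i(u, v) in f_i, and replace dx_i by d F_i = (∂F_i/∂u) du + (∂F_i/∂v) dv.
  For the x component: f_1(F) = 2*v^2; d F_1 = (0) du + (-4*v) dv
  For the y component: f_2(F) = -2; d F_2 = (-6*u + 3*v) du + (3*u - 3) dv
  For the z component: f_3(F) = -9*u^2 + 9*u*v - 9*v; d F_3 = (v) du + (u + 3) dv
Combining and collecting du, dv coefficients:
  coeff of du: -9*u^2*v + 9*u*v^2 + 12*u - 9*v^2 - 6*v
  coeff of dv: -9*u^3 + 9*u^2*v - 27*u^2 + 18*u*v - 6*u - 8*v^3 - 27*v + 6
F^* omega = (-9*u^2*v + 9*u*v^2 + 12*u - 9*v^2 - 6*v) du + (-9*u^3 + 9*u^2*v - 27*u^2 + 18*u*v - 6*u - 8*v^3 - 27*v + 6) dv.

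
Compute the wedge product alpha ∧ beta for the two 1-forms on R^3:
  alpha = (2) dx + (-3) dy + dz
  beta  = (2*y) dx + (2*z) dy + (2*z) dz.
alpha ∧ beta = (6*y + 4*z) dx ∧ dy + (-2*y + 4*z) dx ∧ dz + (-8*z) dy ∧ dz

Distribute the wedge, using dx_i ∧ dx_j = -dx_j ∧ dx_i and dx_i ∧ dx_i = 0. For each pair (i, j) with i < j, the coefficient of dx_i ∧ dx_j in alpha ∧ beta is (alpha_i * beta_j - alpha_j * beta_i). Collecting: alpha ∧ beta = (6*y + 4*z) dx ∧ dy + (-2*y + 4*z) dx ∧ dz + (-8*z) dy ∧ dz.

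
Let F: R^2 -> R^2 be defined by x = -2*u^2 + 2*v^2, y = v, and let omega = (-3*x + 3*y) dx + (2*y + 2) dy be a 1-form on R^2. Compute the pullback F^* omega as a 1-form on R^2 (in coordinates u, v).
F^* omega = (12*u*(-2*u^2 + 2*v^2 - v)) du + (24*u^2*v - 24*v^3 + 12*v^2 + 2*v + 2) dv

Using F^*(f dg) = (f ∘ F) d(g ∘ F), substitute each coordinate x_i by F_i(u, v) in f_i, and replace dx_i by d F_i = (∂F_i/∂u) du + (∂F_i/∂v) dv.
  For the x component: f_1(F) = 6*u^2 - 6*v^2 + 3*v; d F_1 = (-4*u) du + (4*v) dv
  For the y component: f_2(F) = 2*v + 2; d F_2 = (0) du + (1) dv
Combining and collecting du, dv coefficients:
  coeff of du: 12*u*(-2*u^2 + 2*v^2 - v)
  coeff of dv: 24*u^2*v - 24*v^3 + 12*v^2 + 2*v + 2
F^* omega = (12*u*(-2*u^2 + 2*v^2 - v)) du + (24*u^2*v - 24*v^3 + 12*v^2 + 2*v + 2) dv.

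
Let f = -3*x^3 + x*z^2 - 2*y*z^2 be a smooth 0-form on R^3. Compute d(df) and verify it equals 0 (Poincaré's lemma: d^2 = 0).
d(df) = 0

Step 1: df = sum_i (∂f/∂x_i) dx_i = (-9*x^2 + z^2) dx + (-2*z^2) dy + (2*z*(x - 2*y)) dz.
Step 2: Apply d again. Using the 1-form formula, the coefficient of dx ∧ dy in d(df) is ∂^2 f/∂x ∂y - ∂^2 f/∂y ∂x = (0) - (0) = 0 (equality of mixed partials for smooth f).
Similarly for dx ∧ dz and dy ∧ dz — all coefficients vanish. So d(df) = 0.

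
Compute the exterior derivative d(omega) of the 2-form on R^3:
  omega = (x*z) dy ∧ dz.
d(omega) = (z) dx ∧ dy ∧ dz

For a 2-form omega = sum_{i<j} g_{ij} dx_i ∧ dx_j, the exterior derivative is
  d(omega) = sum_{i<j} d(g_{ij}) ∧ dx_i ∧ dx_j = sum_{i<j, k} (∂g_{ij}/∂x_k) dx_k ∧ dx_i ∧ dx_j.
Expand each term, using dx_k ∧ dx_i ∧ dx_j = sgn(permutation) dx_{(a)} ∧ dx_{(b)} ∧ dx_{(c)} with (a < b < c) sorted:
  d(x*z) includes (∂/∂x)(x*z) dx = (z) dx, which multiplied by dy ∧ dz gives (z) dx ∧ dy ∧ dz
Collecting like 3-forms: d(omega) = (z) dx ∧ dy ∧ dz.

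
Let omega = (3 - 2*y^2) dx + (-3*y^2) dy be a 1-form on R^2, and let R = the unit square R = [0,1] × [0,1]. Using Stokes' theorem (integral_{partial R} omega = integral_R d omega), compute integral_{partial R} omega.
integral_(partial R) omega = 2

Stokes: integral_partial_R omega = integral_R d omega with d omega = (∂Q/∂x - ∂P/∂y) dx ∧ dy.
  ∂Q/∂x = 0
  ∂P/∂y = -4*y
  integrand = ∂Q/∂x - ∂P/∂y = 4*y.
Integrating over R: integral_0^1 integral_0^1 (4*y) dx dy = 2.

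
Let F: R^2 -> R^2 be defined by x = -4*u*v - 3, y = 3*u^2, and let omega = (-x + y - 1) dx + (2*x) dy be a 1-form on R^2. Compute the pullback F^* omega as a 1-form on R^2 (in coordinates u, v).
F^* omega = (-60*u^2*v - 16*u*v^2 - 36*u - 8*v) du + (4*u*(-3*u^2 - 4*u*v - 2)) dv

Using F^*(f dg) = (f ∘ F) d(g ∘ F), substitute each coordinate x_i by F_i(u, v) in f_i, and replace dx_i by d F_i = (∂F_i/∂u) du + (∂F_i/∂v) dv.
  For the x component: f_1(F) = 3*u^2 + 4*u*v + 2; d F_1 = (-4*v) du + (-4*u) dv
  For the y component: f_2(F) = -8*u*v - 6; d F_2 = (6*u) du + (0) dv
Combining and collecting du, dv coefficients:
  coeff of du: -60*u^2*v - 16*u*v^2 - 36*u - 8*v
  coeff of dv: 4*u*(-3*u^2 - 4*u*v - 2)
F^* omega = (-60*u^2*v - 16*u*v^2 - 36*u - 8*v) du + (4*u*(-3*u^2 - 4*u*v - 2)) dv.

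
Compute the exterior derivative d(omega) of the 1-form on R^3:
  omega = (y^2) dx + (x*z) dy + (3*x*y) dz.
d(omega) = (-2*y + z) dx ∧ dy + (3*y) dx ∧ dz + (2*x) dy ∧ dz

For a 1-form omega = sum_i f_i dx_i, the exterior derivative is
  d(omega) = sum_{i < j} (∂f_j/∂x_i - ∂f_i/∂x_j) dx_i ∧ dx_j.
  coefficient of dx ∧ dy: ∂f_2/∂x - ∂f_1/∂y = ∂(x*z)/∂x - ∂(y^2)/∂y = -2*y + z
  coefficient of dx ∧ dz: ∂f_3/∂x - ∂f_1/∂z = ∂(3*x*y)/∂x - ∂(y^2)/∂z = 3*y
  coefficient of dy ∧ dz: ∂f_3/∂y - ∂f_2/∂z = ∂(3*x*y)/∂y - ∂(x*z)/∂z = 2*x
Assembling: d(omega) = (-2*y + z) dx ∧ dy + (3*y) dx ∧ dz + (2*x) dy ∧ dz.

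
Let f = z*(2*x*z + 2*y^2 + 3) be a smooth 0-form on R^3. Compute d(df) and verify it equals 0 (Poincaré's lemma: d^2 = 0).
d(df) = 0

Step 1: df = sum_i (∂f/∂x_i) dx_i = (2*z^2) dx + (4*y*z) dy + (4*x*z + 2*y^2 + 3) dz.
Step 2: Apply d again. Using the 1-form formula, the coefficient of dx ∧ dy in d(df) is ∂^2 f/∂x ∂y - ∂^2 f/∂y ∂x = (0) - (0) = 0 (equality of mixed partials for smooth f).
Similarly for dx ∧ dz and dy ∧ dz — all coefficients vanish. So d(df) = 0.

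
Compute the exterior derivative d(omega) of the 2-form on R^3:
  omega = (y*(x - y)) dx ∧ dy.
d(omega) = 0

For a 2-form omega = sum_{i<j} g_{ij} dx_i ∧ dx_j, the exterior derivative is
  d(omega) = sum_{i<j} d(g_{ij}) ∧ dx_i ∧ dx_j = sum_{i<j, k} (∂g_{ij}/∂x_k) dx_k ∧ dx_i ∧ dx_j.
Expand each term, using dx_k ∧ dx_i ∧ dx_j = sgn(permutation) dx_{(a)} ∧ dx_{(b)} ∧ dx_{(c)} with (a < b < c) sorted:

Collecting like 3-forms: d(omega) = 0.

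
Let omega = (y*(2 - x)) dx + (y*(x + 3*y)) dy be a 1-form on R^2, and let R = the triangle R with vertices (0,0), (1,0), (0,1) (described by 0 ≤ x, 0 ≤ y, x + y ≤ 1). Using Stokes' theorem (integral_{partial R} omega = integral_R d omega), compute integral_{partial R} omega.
integral_(partial R) omega = -2/3

Stokes: integral_partial_R omega = integral_R d omega with d omega = (∂Q/∂x - ∂P/∂y) dx ∧ dy.
  ∂Q/∂x = y
  ∂P/∂y = 2 - x
  integrand = ∂Q/∂x - ∂P/∂y = x + y - 2.
Integrating over R: integral_0^1 integral_0^{1-x} (x + y - 2) dy dx = -2/3.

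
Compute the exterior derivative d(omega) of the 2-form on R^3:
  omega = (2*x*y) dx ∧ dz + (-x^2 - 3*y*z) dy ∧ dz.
d(omega) = (-4*x) dx ∧ dy ∧ dz

For a 2-form omega = sum_{i<j} g_{ij} dx_i ∧ dx_j, the exterior derivative is
  d(omega) = sum_{i<j} d(g_{ij}) ∧ dx_i ∧ dx_j = sum_{i<j, k} (∂g_{ij}/∂x_k) dx_k ∧ dx_i ∧ dx_j.
Expand each term, using dx_k ∧ dx_i ∧ dx_j = sgn(permutation) dx_{(a)} ∧ dx_{(b)} ∧ dx_{(c)} with (a < b < c) sorted:
  d(2*x*y) includes (∂/∂y)(2*x*y) dy = (2*x) dy, which multiplied by dx ∧ dz gives (-2*x) dx ∧ dy ∧ dz
  d(-x^2 - 3*y*z) includes (∂/∂x)(-x^2 - 3*y*z) dx = (-2*x) dx, which multiplied by dy ∧ dz gives (-2*x) dx ∧ dy ∧ dz
Collecting like 3-forms: d(omega) = (-4*x) dx ∧ dy ∧ dz.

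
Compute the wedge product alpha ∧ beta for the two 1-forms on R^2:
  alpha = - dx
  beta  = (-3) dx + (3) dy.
alpha ∧ beta = (-3) dx ∧ dy

Distribute the wedge, using dx_i ∧ dx_j = -dx_j ∧ dx_i and dx_i ∧ dx_i = 0. For each pair (i, j) with i < j, the coefficient of dx_i ∧ dx_j in alpha ∧ beta is (alpha_i * beta_j - alpha_j * beta_i). Collecting: alpha ∧ beta = (-3) dx ∧ dy.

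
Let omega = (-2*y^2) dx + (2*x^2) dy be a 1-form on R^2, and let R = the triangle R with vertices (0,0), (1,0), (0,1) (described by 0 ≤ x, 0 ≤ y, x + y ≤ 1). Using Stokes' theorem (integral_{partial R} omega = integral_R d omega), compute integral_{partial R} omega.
integral_(partial R) omega = 4/3

Stokes: integral_partial_R omega = integral_R d omega with d omega = (∂Q/∂x - ∂P/∂y) dx ∧ dy.
  ∂Q/∂x = 4*x
  ∂P/∂y = -4*y
  integrand = ∂Q/∂x - ∂P/∂y = 4*x + 4*y.
Integrating over R: integral_0^1 integral_0^{1-x} (4*x + 4*y) dy dx = 4/3.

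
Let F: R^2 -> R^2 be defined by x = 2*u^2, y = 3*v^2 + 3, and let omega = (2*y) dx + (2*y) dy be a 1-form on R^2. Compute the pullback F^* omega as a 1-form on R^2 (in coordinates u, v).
F^* omega = (24*u*(v^2 + 1)) du + (36*v*(v^2 + 1)) dv

Using F^*(f dg) = (f ∘ F) d(g ∘ F), substitute each coordinate x_i by F_i(u, v) in f_i, and replace dx_i by d F_i = (∂F_i/∂u) du + (∂F_i/∂v) dv.
  For the x component: f_1(F) = 6*v^2 + 6; d F_1 = (4*u) du + (0) dv
  For the y component: f_2(F) = 6*v^2 + 6; d F_2 = (0) du + (6*v) dv
Combining and collecting du, dv coefficients:
  coeff of du: 24*u*(v^2 + 1)
  coeff of dv: 36*v*(v^2 + 1)
F^* omega = (24*u*(v^2 + 1)) du + (36*v*(v^2 + 1)) dv.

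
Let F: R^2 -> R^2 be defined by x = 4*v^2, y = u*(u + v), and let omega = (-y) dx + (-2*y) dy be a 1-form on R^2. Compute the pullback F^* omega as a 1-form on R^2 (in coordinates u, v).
F^* omega = (2*u*(-2*u^2 - 3*u*v - v^2)) du + (2*u*(-u^2 - 5*u*v - 4*v^2)) dv

Using F^*(f dg) = (f ∘ F) d(g ∘ F), substitute each coordinate x_i by F_i(u, v) in f_i, and replace dx_i by d F_i = (∂F_i/∂u) du + (∂F_i/∂v) dv.
  For the x component: f_1(F) = u*(-u - v); d F_1 = (0) du + (8*v) dv
  For the y component: f_2(F) = 2*u*(-u - v); d F_2 = (2*u + v) du + (u) dv
Combining and collecting du, dv coefficients:
  coeff of du: 2*u*(-2*u^2 - 3*u*v - v^2)
  coeff of dv: 2*u*(-u^2 - 5*u*v - 4*v^2)
F^* omega = (2*u*(-2*u^2 - 3*u*v - v^2)) du + (2*u*(-u^2 - 5*u*v - 4*v^2)) dv.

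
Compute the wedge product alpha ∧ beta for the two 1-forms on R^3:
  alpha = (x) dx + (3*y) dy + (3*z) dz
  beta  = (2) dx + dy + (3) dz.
alpha ∧ beta = (x - 6*y) dx ∧ dy + (3*x - 6*z) dx ∧ dz + (9*y - 3*z) dy ∧ dz

Distribute the wedge, using dx_i ∧ dx_j = -dx_j ∧ dx_i and dx_i ∧ dx_i = 0. For each pair (i, j) with i < j, the coefficient of dx_i ∧ dx_j in alpha ∧ beta is (alpha_i * beta_j - alpha_j * beta_i). Collecting: alpha ∧ beta = (x - 6*y) dx ∧ dy + (3*x - 6*z) dx ∧ dz + (9*y - 3*z) dy ∧ dz.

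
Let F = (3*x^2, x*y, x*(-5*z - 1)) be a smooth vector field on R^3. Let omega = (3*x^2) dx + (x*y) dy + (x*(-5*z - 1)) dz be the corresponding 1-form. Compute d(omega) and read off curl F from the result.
d(omega) = (0) dy ∧ dz + (5*z + 1) dz ∧ dx + (y) dx ∧ dy; curl F = (0, 5*z + 1, y)

d omega = sum_{i<j} (∂f_j/∂x_i - ∂f_i/∂x_j) dx_i ∧ dx_j. Under the identification (dy ∧ dz, dz ∧ dx, dx ∧ dy) ↔ (e_x, e_y, e_z), the coefficients are exactly the components of curl F. Compute:
  ∂R/∂y - ∂Q/∂z = (0) - (0) = 0
  ∂P/∂z - ∂R/∂x = (0) - (-5*z - 1) = 5*z + 1
  ∂Q/∂x - ∂P/∂y = (y) - (0) = y.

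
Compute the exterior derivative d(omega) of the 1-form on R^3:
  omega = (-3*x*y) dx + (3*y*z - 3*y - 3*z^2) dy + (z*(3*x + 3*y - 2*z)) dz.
d(omega) = (3*x) dx ∧ dy + (3*z) dx ∧ dz + (-3*y + 9*z) dy ∧ dz

For a 1-form omega = sum_i f_i dx_i, the exterior derivative is
  d(omega) = sum_{i < j} (∂f_j/∂x_i - ∂f_i/∂x_j) dx_i ∧ dx_j.
  coefficient of dx ∧ dy: ∂f_2/∂x - ∂f_1/∂y = ∂(3*y*z - 3*y - 3*z^2)/∂x - ∂(-3*x*y)/∂y = 3*x
  coefficient of dx ∧ dz: ∂f_3/∂x - ∂f_1/∂z = ∂(z*(3*x + 3*y - 2*z))/∂x - ∂(-3*x*y)/∂z = 3*z
  coefficient of dy ∧ dz: ∂f_3/∂y - ∂f_2/∂z = ∂(z*(3*x + 3*y - 2*z))/∂y - ∂(3*y*z - 3*y - 3*z^2)/∂z = -3*y + 9*z
Assembling: d(omega) = (3*x) dx ∧ dy + (3*z) dx ∧ dz + (-3*y + 9*z) dy ∧ dz.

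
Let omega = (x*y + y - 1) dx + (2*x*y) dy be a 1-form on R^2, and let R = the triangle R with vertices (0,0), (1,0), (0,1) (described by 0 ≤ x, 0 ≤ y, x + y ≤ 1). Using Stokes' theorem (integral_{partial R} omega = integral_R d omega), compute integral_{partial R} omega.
integral_(partial R) omega = -1/3

Stokes: integral_partial_R omega = integral_R d omega with d omega = (∂Q/∂x - ∂P/∂y) dx ∧ dy.
  ∂Q/∂x = 2*y
  ∂P/∂y = x + 1
  integrand = ∂Q/∂x - ∂P/∂y = -x + 2*y - 1.
Integrating over R: integral_0^1 integral_0^{1-x} (-x + 2*y - 1) dy dx = -1/3.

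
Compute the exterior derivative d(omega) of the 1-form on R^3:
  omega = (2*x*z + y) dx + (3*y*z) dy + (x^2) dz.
d(omega) = (-1) dx ∧ dy + (-3*y) dy ∧ dz

For a 1-form omega = sum_i f_i dx_i, the exterior derivative is
  d(omega) = sum_{i < j} (∂f_j/∂x_i - ∂f_i/∂x_j) dx_i ∧ dx_j.
  coefficient of dx ∧ dy: ∂f_2/∂x - ∂f_1/∂y = ∂(3*y*z)/∂x - ∂(2*x*z + y)/∂y = -1
  coefficient of dy ∧ dz: ∂f_3/∂y - ∂f_2/∂z = ∂(x^2)/∂y - ∂(3*y*z)/∂z = -3*y
Assembling: d(omega) = (-1) dx ∧ dy + (-3*y) dy ∧ dz.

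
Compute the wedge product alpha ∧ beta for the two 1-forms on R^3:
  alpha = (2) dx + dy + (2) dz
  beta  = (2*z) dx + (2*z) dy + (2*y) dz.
alpha ∧ beta = (2*z) dx ∧ dy + (4*y - 4*z) dx ∧ dz + (2*y - 4*z) dy ∧ dz

Distribute the wedge, using dx_i ∧ dx_j = -dx_j ∧ dx_i and dx_i ∧ dx_i = 0. For each pair (i, j) with i < j, the coefficient of dx_i ∧ dx_j in alpha ∧ beta is (alpha_i * beta_j - alpha_j * beta_i). Collecting: alpha ∧ beta = (2*z) dx ∧ dy + (4*y - 4*z) dx ∧ dz + (2*y - 4*z) dy ∧ dz.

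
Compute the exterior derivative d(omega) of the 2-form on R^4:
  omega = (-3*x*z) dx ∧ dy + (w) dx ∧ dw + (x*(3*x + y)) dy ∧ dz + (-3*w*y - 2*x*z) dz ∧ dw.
d(omega) = (3*x + y) dx ∧ dy ∧ dz + (-2*z) dx ∧ dz ∧ dw + (-3*w) dy ∧ dz ∧ dw

For a 2-form omega = sum_{i<j} g_{ij} dx_i ∧ dx_j, the exterior derivative is
  d(omega) = sum_{i<j} d(g_{ij}) ∧ dx_i ∧ dx_j = sum_{i<j, k} (∂g_{ij}/∂x_k) dx_k ∧ dx_i ∧ dx_j.
Expand each term, using dx_k ∧ dx_i ∧ dx_j = sgn(permutation) dx_{(a)} ∧ dx_{(b)} ∧ dx_{(c)} with (a < b < c) sorted:
  d(-3*x*z) includes (∂/∂z)(-3*x*z) dz = (-3*x) dz, which multiplied by dx ∧ dy gives (-3*x) dx ∧ dy ∧ dz
  d(x*(3*x + y)) includes (∂/∂x)(x*(3*x + y)) dx = (6*x + y) dx, which multiplied by dy ∧ dz gives (6*x + y) dx ∧ dy ∧ dz
  d(-3*w*y - 2*x*z) includes (∂/∂x)(-3*w*y - 2*x*z) dx = (-2*z) dx, which multiplied by dz ∧ dw gives (-2*z) dx ∧ dz ∧ dw
  d(-3*w*y - 2*x*z) includes (∂/∂y)(-3*w*y - 2*x*z) dy = (-3*w) dy, which multiplied by dz ∧ dw gives (-3*w) dy ∧ dz ∧ dw
Collecting like 3-forms: d(omega) = (3*x + y) dx ∧ dy ∧ dz + (-2*z) dx ∧ dz ∧ dw + (-3*w) dy ∧ dz ∧ dw.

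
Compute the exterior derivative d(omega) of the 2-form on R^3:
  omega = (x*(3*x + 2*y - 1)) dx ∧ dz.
d(omega) = (-2*x) dx ∧ dy ∧ dz

For a 2-form omega = sum_{i<j} g_{ij} dx_i ∧ dx_j, the exterior derivative is
  d(omega) = sum_{i<j} d(g_{ij}) ∧ dx_i ∧ dx_j = sum_{i<j, k} (∂g_{ij}/∂x_k) dx_k ∧ dx_i ∧ dx_j.
Expand each term, using dx_k ∧ dx_i ∧ dx_j = sgn(permutation) dx_{(a)} ∧ dx_{(b)} ∧ dx_{(c)} with (a < b < c) sorted:
  d(x*(3*x + 2*y - 1)) includes (∂/∂y)(x*(3*x + 2*y - 1)) dy = (2*x) dy, which multiplied by dx ∧ dz gives (-2*x) dx ∧ dy ∧ dz
Collecting like 3-forms: d(omega) = (-2*x) dx ∧ dy ∧ dz.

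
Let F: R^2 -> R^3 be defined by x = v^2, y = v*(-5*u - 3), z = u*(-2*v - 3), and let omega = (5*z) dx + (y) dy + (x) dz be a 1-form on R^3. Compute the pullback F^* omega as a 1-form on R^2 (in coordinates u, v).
F^* omega = (v^2*(25*u - 2*v + 12)) du + (v*(25*u^2 - 22*u*v + 9)) dv

Using F^*(f dg) = (f ∘ F) d(g ∘ F), substitute each coordinate x_i by F_i(u, v) in f_i, and replace dx_i by d F_i = (∂F_i/∂u) du + (∂F_i/∂v) dv.
  For the x component: f_1(F) = 5*u*(-2*v - 3); d F_1 = (0) du + (2*v) dv
  For the y component: f_2(F) = v*(-5*u - 3); d F_2 = (-5*v) du + (-5*u - 3) dv
  For the z component: f_3(F) = v^2; d F_3 = (-2*v - 3) du + (-2*u) dv
Combining and collecting du, dv coefficients:
  coeff of du: v^2*(25*u - 2*v + 12)
  coeff of dv: v*(25*u^2 - 22*u*v + 9)
F^* omega = (v^2*(25*u - 2*v + 12)) du + (v*(25*u^2 - 22*u*v + 9)) dv.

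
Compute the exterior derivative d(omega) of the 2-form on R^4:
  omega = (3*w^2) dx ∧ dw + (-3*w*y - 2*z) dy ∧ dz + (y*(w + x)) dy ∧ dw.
d(omega) = (-3*y) dy ∧ dz ∧ dw + (y) dx ∧ dy ∧ dw

For a 2-form omega = sum_{i<j} g_{ij} dx_i ∧ dx_j, the exterior derivative is
  d(omega) = sum_{i<j} d(g_{ij}) ∧ dx_i ∧ dx_j = sum_{i<j, k} (∂g_{ij}/∂x_k) dx_k ∧ dx_i ∧ dx_j.
Expand each term, using dx_k ∧ dx_i ∧ dx_j = sgn(permutation) dx_{(a)} ∧ dx_{(b)} ∧ dx_{(c)} with (a < b < c) sorted:
  d(-3*w*y - 2*z) includes (∂/∂w)(-3*w*y - 2*z) dw = (-3*y) dw, which multiplied by dy ∧ dz gives (-3*y) dy ∧ dz ∧ dw
  d(y*(w + x)) includes (∂/∂x)(y*(w + x)) dx = (y) dx, which multiplied by dy ∧ dw gives (y) dx ∧ dy ∧ dw
Collecting like 3-forms: d(omega) = (-3*y) dy ∧ dz ∧ dw + (y) dx ∧ dy ∧ dw.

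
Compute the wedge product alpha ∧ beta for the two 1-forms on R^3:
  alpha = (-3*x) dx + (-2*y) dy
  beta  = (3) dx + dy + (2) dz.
alpha ∧ beta = (-3*x + 6*y) dx ∧ dy + (-6*x) dx ∧ dz + (-4*y) dy ∧ dz

Distribute the wedge, using dx_i ∧ dx_j = -dx_j ∧ dx_i and dx_i ∧ dx_i = 0. For each pair (i, j) with i < j, the coefficient of dx_i ∧ dx_j in alpha ∧ beta is (alpha_i * beta_j - alpha_j * beta_i). Collecting: alpha ∧ beta = (-3*x + 6*y) dx ∧ dy + (-6*x) dx ∧ dz + (-4*y) dy ∧ dz.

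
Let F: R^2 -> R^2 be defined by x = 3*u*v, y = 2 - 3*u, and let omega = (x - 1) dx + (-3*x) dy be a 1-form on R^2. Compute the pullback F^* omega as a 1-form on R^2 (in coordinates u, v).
F^* omega = (3*v*(3*u*v + 9*u - 1)) du + (3*u*(3*u*v - 1)) dv

Using F^*(f dg) = (f ∘ F) d(g ∘ F), substitute each coordinate x_i by F_i(u, v) in f_i, and replace dx_i by d F_i = (∂F_i/∂u) du + (∂F_i/∂v) dv.
  For the x component: f_1(F) = 3*u*v - 1; d F_1 = (3*v) du + (3*u) dv
  For the y component: f_2(F) = -9*u*v; d F_2 = (-3) du + (0) dv
Combining and collecting du, dv coefficients:
  coeff of du: 3*v*(3*u*v + 9*u - 1)
  coeff of dv: 3*u*(3*u*v - 1)
F^* omega = (3*v*(3*u*v + 9*u - 1)) du + (3*u*(3*u*v - 1)) dv.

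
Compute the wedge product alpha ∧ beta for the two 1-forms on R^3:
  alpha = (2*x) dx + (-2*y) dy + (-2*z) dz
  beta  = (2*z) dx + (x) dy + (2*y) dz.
alpha ∧ beta = (2*x^2 + 4*y*z) dx ∧ dy + (4*x*y + 4*z^2) dx ∧ dz + (2*x*z - 4*y^2) dy ∧ dz

Distribute the wedge, using dx_i ∧ dx_j = -dx_j ∧ dx_i and dx_i ∧ dx_i = 0. For each pair (i, j) with i < j, the coefficient of dx_i ∧ dx_j in alpha ∧ beta is (alpha_i * beta_j - alpha_j * beta_i). Collecting: alpha ∧ beta = (2*x^2 + 4*y*z) dx ∧ dy + (4*x*y + 4*z^2) dx ∧ dz + (2*x*z - 4*y^2) dy ∧ dz.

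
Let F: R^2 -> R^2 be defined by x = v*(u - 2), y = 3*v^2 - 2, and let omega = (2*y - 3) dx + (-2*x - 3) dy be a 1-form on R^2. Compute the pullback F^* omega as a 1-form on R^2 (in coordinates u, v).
F^* omega = (v*(6*v^2 - 7)) du + (-6*u*v^2 - 7*u + 12*v^2 - 18*v + 14) dv

Using F^*(f dg) = (f ∘ F) d(g ∘ F), substitute each coordinate x_i by F_i(u, v) in f_i, and replace dx_i by d F_i = (∂F_i/∂u) du + (∂F_i/∂v) dv.
  For the x component: f_1(F) = 6*v^2 - 7; d F_1 = (v) du + (u - 2) dv
  For the y component: f_2(F) = -2*u*v + 4*v - 3; d F_2 = (0) du + (6*v) dv
Combining and collecting du, dv coefficients:
  coeff of du: v*(6*v^2 - 7)
  coeff of dv: -6*u*v^2 - 7*u + 12*v^2 - 18*v + 14
F^* omega = (v*(6*v^2 - 7)) du + (-6*u*v^2 - 7*u + 12*v^2 - 18*v + 14) dv.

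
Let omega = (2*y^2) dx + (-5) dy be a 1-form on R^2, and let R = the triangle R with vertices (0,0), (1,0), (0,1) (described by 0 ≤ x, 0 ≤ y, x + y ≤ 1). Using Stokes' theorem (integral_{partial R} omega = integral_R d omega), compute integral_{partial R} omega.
integral_(partial R) omega = -2/3

Stokes: integral_partial_R omega = integral_R d omega with d omega = (∂Q/∂x - ∂P/∂y) dx ∧ dy.
  ∂Q/∂x = 0
  ∂P/∂y = 4*y
  integrand = ∂Q/∂x - ∂P/∂y = -4*y.
Integrating over R: integral_0^1 integral_0^{1-x} (-4*y) dy dx = -2/3.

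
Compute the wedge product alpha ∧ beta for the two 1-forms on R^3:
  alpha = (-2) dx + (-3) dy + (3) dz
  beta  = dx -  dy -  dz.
alpha ∧ beta = (5) dx ∧ dy + (-1) dx ∧ dz + (6) dy ∧ dz

Distribute the wedge, using dx_i ∧ dx_j = -dx_j ∧ dx_i and dx_i ∧ dx_i = 0. For each pair (i, j) with i < j, the coefficient of dx_i ∧ dx_j in alpha ∧ beta is (alpha_i * beta_j - alpha_j * beta_i). Collecting: alpha ∧ beta = (5) dx ∧ dy + (-1) dx ∧ dz + (6) dy ∧ dz.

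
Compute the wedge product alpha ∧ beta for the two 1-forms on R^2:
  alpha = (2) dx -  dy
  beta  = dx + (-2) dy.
alpha ∧ beta = (-3) dx ∧ dy

Distribute the wedge, using dx_i ∧ dx_j = -dx_j ∧ dx_i and dx_i ∧ dx_i = 0. For each pair (i, j) with i < j, the coefficient of dx_i ∧ dx_j in alpha ∧ beta is (alpha_i * beta_j - alpha_j * beta_i). Collecting: alpha ∧ beta = (-3) dx ∧ dy.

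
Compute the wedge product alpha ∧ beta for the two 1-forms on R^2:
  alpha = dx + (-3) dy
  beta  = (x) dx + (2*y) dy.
alpha ∧ beta = (3*x + 2*y) dx ∧ dy

Distribute the wedge, using dx_i ∧ dx_j = -dx_j ∧ dx_i and dx_i ∧ dx_i = 0. For each pair (i, j) with i < j, the coefficient of dx_i ∧ dx_j in alpha ∧ beta is (alpha_i * beta_j - alpha_j * beta_i). Collecting: alpha ∧ beta = (3*x + 2*y) dx ∧ dy.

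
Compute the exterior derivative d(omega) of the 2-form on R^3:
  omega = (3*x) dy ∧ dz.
d(omega) = (3) dx ∧ dy ∧ dz

For a 2-form omega = sum_{i<j} g_{ij} dx_i ∧ dx_j, the exterior derivative is
  d(omega) = sum_{i<j} d(g_{ij}) ∧ dx_i ∧ dx_j = sum_{i<j, k} (∂g_{ij}/∂x_k) dx_k ∧ dx_i ∧ dx_j.
Expand each term, using dx_k ∧ dx_i ∧ dx_j = sgn(permutation) dx_{(a)} ∧ dx_{(b)} ∧ dx_{(c)} with (a < b < c) sorted:
  d(3*x) includes (∂/∂x)(3*x) dx = (3) dx, which multiplied by dy ∧ dz gives (3) dx ∧ dy ∧ dz
Collecting like 3-forms: d(omega) = (3) dx ∧ dy ∧ dz.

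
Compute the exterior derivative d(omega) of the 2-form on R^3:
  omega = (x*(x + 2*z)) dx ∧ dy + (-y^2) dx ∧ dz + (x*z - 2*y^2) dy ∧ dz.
d(omega) = (2*x + 2*y + z) dx ∧ dy ∧ dz

For a 2-form omega = sum_{i<j} g_{ij} dx_i ∧ dx_j, the exterior derivative is
  d(omega) = sum_{i<j} d(g_{ij}) ∧ dx_i ∧ dx_j = sum_{i<j, k} (∂g_{ij}/∂x_k) dx_k ∧ dx_i ∧ dx_j.
Expand each term, using dx_k ∧ dx_i ∧ dx_j = sgn(permutation) dx_{(a)} ∧ dx_{(b)} ∧ dx_{(c)} with (a < b < c) sorted:
  d(x*(x + 2*z)) includes (∂/∂z)(x*(x + 2*z)) dz = (2*x) dz, which multiplied by dx ∧ dy gives (2*x) dx ∧ dy ∧ dz
  d(-y^2) includes (∂/∂y)(-y^2) dy = (-2*y) dy, which multiplied by dx ∧ dz gives (2*y) dx ∧ dy ∧ dz
  d(x*z - 2*y^2) includes (∂/∂x)(x*z - 2*y^2) dx = (z) dx, which multiplied by dy ∧ dz gives (z) dx ∧ dy ∧ dz
Collecting like 3-forms: d(omega) = (2*x + 2*y + z) dx ∧ dy ∧ dz.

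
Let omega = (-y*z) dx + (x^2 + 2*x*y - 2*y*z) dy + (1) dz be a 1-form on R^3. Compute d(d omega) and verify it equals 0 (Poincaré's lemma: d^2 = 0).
d(d omega) = 0

Step 1: d omega = sum_{i<j} (∂f_j/∂x_i - ∂f_i/∂x_j) dx_i ∧ dx_j:
  coeff of dx ∧ dy: 2*x + 2*y + z
  coeff of dx ∧ dz: y
  coeff of dy ∧ dz: 2*y
Step 2: Apply d again to each 2-form coefficient. The only possible 3-form in R^3 is dx ∧ dy ∧ dz, with coefficient
  ∂(coeff of dy∧dz)/∂x - ∂(coeff of dx∧dz)/∂y + ∂(coeff of dx∧dy)/∂z
  = ∂/∂x (2*y) - ∂/∂y (y) + ∂/∂z (2*x + 2*y + z).
Each of these terms simplifies to sums of mixed partials that cancel in pairs. The result is 0 (by equality of mixed partials for smooth functions — Schwarz / Clairaut).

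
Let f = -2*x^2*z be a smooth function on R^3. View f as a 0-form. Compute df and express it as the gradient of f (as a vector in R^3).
df = (-4*x*z) dx + (0) dy + (-2*x^2) dz; grad f = (-4*x*z, 0, -2*x^2)

For a 0-form f, d f = (∂f/∂x) dx + (∂f/∂y) dy + (∂f/∂z) dz. The components of the vector representation are exactly the entries of grad f in Cartesian coordinates:
  ∂f/∂x = -4*x*z
  ∂f/∂y = 0
  ∂f/∂z = -2*x^2.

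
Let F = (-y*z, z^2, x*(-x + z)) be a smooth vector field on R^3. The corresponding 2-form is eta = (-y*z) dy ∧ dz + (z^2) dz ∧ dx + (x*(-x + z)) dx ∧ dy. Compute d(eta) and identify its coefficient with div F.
d(eta) = (x) dx ∧ dy ∧ dz; div F = x

For a 2-form in R^3 of the form above, applying d gives a 3-form with coefficient ∂P/∂x + ∂Q/∂y + ∂R/∂z:
  ∂P/∂x = 0
  ∂Q/∂y = 0
  ∂R/∂z = x
Sum = x, which is exactly div F.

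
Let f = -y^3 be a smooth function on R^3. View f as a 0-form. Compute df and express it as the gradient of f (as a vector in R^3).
df = (0) dx + (-3*y^2) dy + (0) dz; grad f = (0, -3*y^2, 0)

For a 0-form f, d f = (∂f/∂x) dx + (∂f/∂y) dy + (∂f/∂z) dz. The components of the vector representation are exactly the entries of grad f in Cartesian coordinates:
  ∂f/∂x = 0
  ∂f/∂y = -3*y^2
  ∂f/∂z = 0.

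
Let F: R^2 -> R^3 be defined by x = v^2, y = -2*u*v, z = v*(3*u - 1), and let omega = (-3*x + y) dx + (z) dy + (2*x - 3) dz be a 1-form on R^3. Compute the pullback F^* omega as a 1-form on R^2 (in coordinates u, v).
F^* omega = (v*(-6*u*v + 6*v^2 + 2*v - 9)) du + (-6*u^2*v + 2*u*v^2 + 2*u*v - 9*u - 6*v^3 - 2*v^2 + 3) dv

Using F^*(f dg) = (f ∘ F) d(g ∘ F), substitute each coordinate x_i by F_i(u, v) in f_i, and replace dx_i by d F_i = (∂F_i/∂u) du + (∂F_i/∂v) dv.
  For the x component: f_1(F) = v*(-2*u - 3*v); d F_1 = (0) du + (2*v) dv
  For the y component: f_2(F) = v*(3*u - 1); d F_2 = (-2*v) du + (-2*u) dv
  For the z component: f_3(F) = 2*v^2 - 3; d F_3 = (3*v) du + (3*u - 1) dv
Combining and collecting du, dv coefficients:
  coeff of du: v*(-6*u*v + 6*v^2 + 2*v - 9)
  coeff of dv: -6*u^2*v + 2*u*v^2 + 2*u*v - 9*u - 6*v^3 - 2*v^2 + 3
F^* omega = (v*(-6*u*v + 6*v^2 + 2*v - 9)) du + (-6*u^2*v + 2*u*v^2 + 2*u*v - 9*u - 6*v^3 - 2*v^2 + 3) dv.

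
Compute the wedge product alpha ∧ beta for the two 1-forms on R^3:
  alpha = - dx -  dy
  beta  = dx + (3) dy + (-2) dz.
alpha ∧ beta = (-2) dx ∧ dy + (2) dx ∧ dz + (2) dy ∧ dz

Distribute the wedge, using dx_i ∧ dx_j = -dx_j ∧ dx_i and dx_i ∧ dx_i = 0. For each pair (i, j) with i < j, the coefficient of dx_i ∧ dx_j in alpha ∧ beta is (alpha_i * beta_j - alpha_j * beta_i). Collecting: alpha ∧ beta = (-2) dx ∧ dy + (2) dx ∧ dz + (2) dy ∧ dz.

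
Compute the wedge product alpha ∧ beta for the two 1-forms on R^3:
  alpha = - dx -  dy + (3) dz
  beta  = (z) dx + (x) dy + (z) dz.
alpha ∧ beta = (-x + z) dx ∧ dy + (-4*z) dx ∧ dz + (-3*x - z) dy ∧ dz

Distribute the wedge, using dx_i ∧ dx_j = -dx_j ∧ dx_i and dx_i ∧ dx_i = 0. For each pair (i, j) with i < j, the coefficient of dx_i ∧ dx_j in alpha ∧ beta is (alpha_i * beta_j - alpha_j * beta_i). Collecting: alpha ∧ beta = (-x + z) dx ∧ dy + (-4*z) dx ∧ dz + (-3*x - z) dy ∧ dz.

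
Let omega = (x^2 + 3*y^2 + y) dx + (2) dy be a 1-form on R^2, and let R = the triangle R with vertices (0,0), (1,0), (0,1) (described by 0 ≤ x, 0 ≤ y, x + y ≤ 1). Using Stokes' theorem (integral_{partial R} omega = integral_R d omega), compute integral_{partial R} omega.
integral_(partial R) omega = -3/2

Stokes: integral_partial_R omega = integral_R d omega with d omega = (∂Q/∂x - ∂P/∂y) dx ∧ dy.
  ∂Q/∂x = 0
  ∂P/∂y = 6*y + 1
  integrand = ∂Q/∂x - ∂P/∂y = -6*y - 1.
Integrating over R: integral_0^1 integral_0^{1-x} (-6*y - 1) dy dx = -3/2.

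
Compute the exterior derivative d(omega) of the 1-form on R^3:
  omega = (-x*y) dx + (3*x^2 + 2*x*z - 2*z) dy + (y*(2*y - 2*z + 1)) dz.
d(omega) = (7*x + 2*z) dx ∧ dy + (-2*x + 4*y - 2*z + 3) dy ∧ dz

For a 1-form omega = sum_i f_i dx_i, the exterior derivative is
  d(omega) = sum_{i < j} (∂f_j/∂x_i - ∂f_i/∂x_j) dx_i ∧ dx_j.
  coefficient of dx ∧ dy: ∂f_2/∂x - ∂f_1/∂y = ∂(3*x^2 + 2*x*z - 2*z)/∂x - ∂(-x*y)/∂y = 7*x + 2*z
  coefficient of dy ∧ dz: ∂f_3/∂y - ∂f_2/∂z = ∂(y*(2*y - 2*z + 1))/∂y - ∂(3*x^2 + 2*x*z - 2*z)/∂z = -2*x + 4*y - 2*z + 3
Assembling: d(omega) = (7*x + 2*z) dx ∧ dy + (-2*x + 4*y - 2*z + 3) dy ∧ dz.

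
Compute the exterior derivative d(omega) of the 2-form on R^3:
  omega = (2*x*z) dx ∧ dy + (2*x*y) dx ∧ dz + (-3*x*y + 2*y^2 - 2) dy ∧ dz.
d(omega) = (-3*y) dx ∧ dy ∧ dz

For a 2-form omega = sum_{i<j} g_{ij} dx_i ∧ dx_j, the exterior derivative is
  d(omega) = sum_{i<j} d(g_{ij}) ∧ dx_i ∧ dx_j = sum_{i<j, k} (∂g_{ij}/∂x_k) dx_k ∧ dx_i ∧ dx_j.
Expand each term, using dx_k ∧ dx_i ∧ dx_j = sgn(permutation) dx_{(a)} ∧ dx_{(b)} ∧ dx_{(c)} with (a < b < c) sorted:
  d(2*x*z) includes (∂/∂z)(2*x*z) dz = (2*x) dz, which multiplied by dx ∧ dy gives (2*x) dx ∧ dy ∧ dz
  d(2*x*y) includes (∂/∂y)(2*x*y) dy = (2*x) dy, which multiplied by dx ∧ dz gives (-2*x) dx ∧ dy ∧ dz
  d(-3*x*y + 2*y^2 - 2) includes (∂/∂x)(-3*x*y + 2*y^2 - 2) dx = (-3*y) dx, which multiplied by dy ∧ dz gives (-3*y) dx ∧ dy ∧ dz
Collecting like 3-forms: d(omega) = (-3*y) dx ∧ dy ∧ dz.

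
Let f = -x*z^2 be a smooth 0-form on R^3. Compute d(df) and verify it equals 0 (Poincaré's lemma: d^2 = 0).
d(df) = 0

Step 1: df = sum_i (∂f/∂x_i) dx_i = (-z^2) dx + (0) dy + (-2*x*z) dz.
Step 2: Apply d again. Using the 1-form formula, the coefficient of dx ∧ dy in d(df) is ∂^2 f/∂x ∂y - ∂^2 f/∂y ∂x = (0) - (0) = 0 (equality of mixed partials for smooth f).
Similarly for dx ∧ dz and dy ∧ dz — all coefficients vanish. So d(df) = 0.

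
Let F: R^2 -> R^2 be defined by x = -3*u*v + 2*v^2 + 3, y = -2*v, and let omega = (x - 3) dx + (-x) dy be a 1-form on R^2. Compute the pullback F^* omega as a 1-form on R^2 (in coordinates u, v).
F^* omega = (v^2*(9*u - 6*v)) du + (9*u^2*v - 18*u*v^2 - 6*u*v + 8*v^3 + 4*v^2 + 6) dv

Using F^*(f dg) = (f ∘ F) d(g ∘ F), substitute each coordinate x_i by F_i(u, v) in f_i, and replace dx_i by d F_i = (∂F_i/∂u) du + (∂F_i/∂v) dv.
  For the x component: f_1(F) = v*(-3*u + 2*v); d F_1 = (-3*v) du + (-3*u + 4*v) dv
  For the y component: f_2(F) = 3*u*v - 2*v^2 - 3; d F_2 = (0) du + (-2) dv
Combining and collecting du, dv coefficients:
  coeff of du: v^2*(9*u - 6*v)
  coeff of dv: 9*u^2*v - 18*u*v^2 - 6*u*v + 8*v^3 + 4*v^2 + 6
F^* omega = (v^2*(9*u - 6*v)) du + (9*u^2*v - 18*u*v^2 - 6*u*v + 8*v^3 + 4*v^2 + 6) dv.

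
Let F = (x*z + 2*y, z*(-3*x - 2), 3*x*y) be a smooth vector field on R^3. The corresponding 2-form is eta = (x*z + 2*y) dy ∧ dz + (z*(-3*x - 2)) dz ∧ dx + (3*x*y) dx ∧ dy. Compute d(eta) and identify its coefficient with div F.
d(eta) = (z) dx ∧ dy ∧ dz; div F = z

For a 2-form in R^3 of the form above, applying d gives a 3-form with coefficient ∂P/∂x + ∂Q/∂y + ∂R/∂z:
  ∂P/∂x = z
  ∂Q/∂y = 0
  ∂R/∂z = 0
Sum = z, which is exactly div F.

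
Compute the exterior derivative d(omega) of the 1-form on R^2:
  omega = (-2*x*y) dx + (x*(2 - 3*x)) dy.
d(omega) = (2 - 4*x) dx ∧ dy

For a 1-form omega = sum_i f_i dx_i, the exterior derivative is
  d(omega) = sum_{i < j} (∂f_j/∂x_i - ∂f_i/∂x_j) dx_i ∧ dx_j.
  coefficient of dx ∧ dy: ∂f_2/∂x - ∂f_1/∂y = ∂(x*(2 - 3*x))/∂x - ∂(-2*x*y)/∂y = 2 - 4*x
Assembling: d(omega) = (2 - 4*x) dx ∧ dy.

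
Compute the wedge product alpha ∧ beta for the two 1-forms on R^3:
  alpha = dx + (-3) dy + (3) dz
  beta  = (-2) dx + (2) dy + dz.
alpha ∧ beta = (-4) dx ∧ dy + (7) dx ∧ dz + (-9) dy ∧ dz

Distribute the wedge, using dx_i ∧ dx_j = -dx_j ∧ dx_i and dx_i ∧ dx_i = 0. For each pair (i, j) with i < j, the coefficient of dx_i ∧ dx_j in alpha ∧ beta is (alpha_i * beta_j - alpha_j * beta_i). Collecting: alpha ∧ beta = (-4) dx ∧ dy + (7) dx ∧ dz + (-9) dy ∧ dz.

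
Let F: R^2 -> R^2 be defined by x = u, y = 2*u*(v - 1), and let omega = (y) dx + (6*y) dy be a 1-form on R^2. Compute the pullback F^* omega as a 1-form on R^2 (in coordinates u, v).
F^* omega = (2*u*(12*v^2 - 23*v + 11)) du + (24*u^2*(v - 1)) dv

Using F^*(f dg) = (f ∘ F) d(g ∘ F), substitute each coordinate x_i by F_i(u, v) in f_i, and replace dx_i by d F_i = (∂F_i/∂u) du + (∂F_i/∂v) dv.
  For the x component: f_1(F) = 2*u*(v - 1); d F_1 = (1) du + (0) dv
  For the y component: f_2(F) = 12*u*(v - 1); d F_2 = (2*v - 2) du + (2*u) dv
Combining and collecting du, dv coefficients:
  coeff of du: 2*u*(12*v^2 - 23*v + 11)
  coeff of dv: 24*u^2*(v - 1)
F^* omega = (2*u*(12*v^2 - 23*v + 11)) du + (24*u^2*(v - 1)) dv.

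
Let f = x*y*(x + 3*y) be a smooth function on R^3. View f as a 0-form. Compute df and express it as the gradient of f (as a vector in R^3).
df = (y*(2*x + 3*y)) dx + (x*(x + 6*y)) dy + (0) dz; grad f = (y*(2*x + 3*y), x*(x + 6*y), 0)

For a 0-form f, d f = (∂f/∂x) dx + (∂f/∂y) dy + (∂f/∂z) dz. The components of the vector representation are exactly the entries of grad f in Cartesian coordinates:
  ∂f/∂x = y*(2*x + 3*y)
  ∂f/∂y = x*(x + 6*y)
  ∂f/∂z = 0.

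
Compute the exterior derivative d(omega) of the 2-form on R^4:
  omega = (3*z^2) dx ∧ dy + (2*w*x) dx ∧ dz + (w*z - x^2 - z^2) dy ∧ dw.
d(omega) = (6*z) dx ∧ dy ∧ dz + (2*x) dx ∧ dz ∧ dw + (-2*x) dx ∧ dy ∧ dw + (-w + 2*z) dy ∧ dz ∧ dw

For a 2-form omega = sum_{i<j} g_{ij} dx_i ∧ dx_j, the exterior derivative is
  d(omega) = sum_{i<j} d(g_{ij}) ∧ dx_i ∧ dx_j = sum_{i<j, k} (∂g_{ij}/∂x_k) dx_k ∧ dx_i ∧ dx_j.
Expand each term, using dx_k ∧ dx_i ∧ dx_j = sgn(permutation) dx_{(a)} ∧ dx_{(b)} ∧ dx_{(c)} with (a < b < c) sorted:
  d(3*z^2) includes (∂/∂z)(3*z^2) dz = (6*z) dz, which multiplied by dx ∧ dy gives (6*z) dx ∧ dy ∧ dz
  d(2*w*x) includes (∂/∂w)(2*w*x) dw = (2*x) dw, which multiplied by dx ∧ dz gives (2*x) dx ∧ dz ∧ dw
  d(w*z - x^2 - z^2) includes (∂/∂x)(w*z - x^2 - z^2) dx = (-2*x) dx, which multiplied by dy ∧ dw gives (-2*x) dx ∧ dy ∧ dw
  d(w*z - x^2 - z^2) includes (∂/∂z)(w*z - x^2 - z^2) dz = (w - 2*z) dz, which multiplied by dy ∧ dw gives (-w + 2*z) dy ∧ dz ∧ dw
Collecting like 3-forms: d(omega) = (6*z) dx ∧ dy ∧ dz + (2*x) dx ∧ dz ∧ dw + (-2*x) dx ∧ dy ∧ dw + (-w + 2*z) dy ∧ dz ∧ dw.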